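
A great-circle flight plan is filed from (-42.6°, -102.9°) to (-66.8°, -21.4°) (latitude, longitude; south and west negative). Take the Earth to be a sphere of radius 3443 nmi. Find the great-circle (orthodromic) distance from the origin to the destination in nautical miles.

cos σ = sin φ₁ sin φ₂ + cos φ₁ cos φ₂ cos Δλ
      = sin(-42.60°)sin(-66.80°) + cos(-42.60°)cos(-66.80°)cos(81.50°) = 0.6650
σ = 48.317° → d = Rσ = 3443·0.84330 = 2903 nmi

2903 nmi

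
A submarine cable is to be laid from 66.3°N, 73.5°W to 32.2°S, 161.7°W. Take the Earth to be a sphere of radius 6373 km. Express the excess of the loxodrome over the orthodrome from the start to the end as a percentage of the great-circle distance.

Great circle: σ = 2.0683 rad → d_gc = Rσ = 13181.4 km
Rhumb: Δφ = -1.7191, Δλ = -1.5394, Δψ = -2.1557, q = Δφ/Δψ = 0.7975 → d_rh = R√(Δφ²+q²Δλ²) = 13462.9 km
Excess = (13462.9 − 13181.4) / 13181.4 = 281.5 / 13181.4 = 2.14% ≈ 2.1%

2.1%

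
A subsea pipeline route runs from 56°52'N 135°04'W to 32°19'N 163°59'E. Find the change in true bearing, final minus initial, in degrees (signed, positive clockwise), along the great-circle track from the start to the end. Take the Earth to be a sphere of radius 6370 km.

Initial bearing θ₁ = atan2(sin Δλ cos φ₂, cos φ₁ sin φ₂ − sin φ₁ cos φ₂ cos Δλ) = 266.02°
Final bearing θ₂ = (initial bearing from the destination back to the start) + 180° = 220.18°
Δθ = θ₂ − θ₁ = -45.8°

-45.8°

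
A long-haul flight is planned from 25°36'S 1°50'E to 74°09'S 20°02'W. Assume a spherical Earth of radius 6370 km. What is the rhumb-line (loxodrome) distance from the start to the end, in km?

5568 km

Rhumb course C = atan2(Δλ, Δψ) with Δψ = ln[tan(π/4+φ₂/2)/tan(π/4+φ₁/2)] = -1.5093, Δλ = -0.3816 → C = 194.19°
d = R·|Δφ| / |cos C| = 6370·0.84736 / 0.96949 = 5568 km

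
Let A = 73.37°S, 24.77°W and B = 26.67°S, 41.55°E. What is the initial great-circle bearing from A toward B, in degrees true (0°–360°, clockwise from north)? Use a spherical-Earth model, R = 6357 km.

75.3°

N = sin Δλ·cos φ₂ = +0.8184;  D = cos φ₁ sin φ₂ − sin φ₁ cos φ₂ cos Δλ = +0.2154
initial course = atan2(N, D) = 75.25°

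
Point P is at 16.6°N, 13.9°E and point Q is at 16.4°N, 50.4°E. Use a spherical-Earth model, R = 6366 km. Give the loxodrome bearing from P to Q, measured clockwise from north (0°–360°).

Δψ = ln[tan(π/4+φ₂/2)/tan(π/4+φ₁/2)] = -0.0036
Δλ = +0.6370 rad (taken the short way round)
course = atan2(Δλ, Δψ) = 90.33°

90.3°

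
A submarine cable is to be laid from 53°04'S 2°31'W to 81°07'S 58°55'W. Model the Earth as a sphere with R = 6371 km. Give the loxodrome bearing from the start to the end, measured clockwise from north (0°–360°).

Meridional parts: M(φ₁)=-1.0968, M(φ₂)=-2.5552 → ΔM = -1.4584;  Δλ = -0.9844 rad
tan C = Δλ / ΔM = +0.6750 → C = 214.02°

214.0°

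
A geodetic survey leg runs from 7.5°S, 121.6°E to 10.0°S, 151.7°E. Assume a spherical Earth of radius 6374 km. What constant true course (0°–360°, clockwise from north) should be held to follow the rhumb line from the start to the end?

94.8°

Meridional parts: M(φ₁)=-0.1313, M(φ₂)=-0.1754 → ΔM = -0.0442;  Δλ = +0.5253 rad
tan C = Δλ / ΔM = -11.8989 → C = 94.80°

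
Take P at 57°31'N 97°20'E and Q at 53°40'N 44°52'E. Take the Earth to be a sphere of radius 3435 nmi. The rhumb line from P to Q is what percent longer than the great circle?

2.5%

Great circle: σ = 0.5087 rad → d_gc = Rσ = 1747.2 nmi
Rhumb: Δφ = -0.0672, Δλ = -0.9157, Δψ = -0.1190, q = Δφ/Δψ = 0.5645 → d_rh = R√(Δφ²+q²Δλ²) = 1790.6 nmi
Excess = (1790.6 − 1747.2) / 1747.2 = 43.4 / 1747.2 = 2.48% ≈ 2.5%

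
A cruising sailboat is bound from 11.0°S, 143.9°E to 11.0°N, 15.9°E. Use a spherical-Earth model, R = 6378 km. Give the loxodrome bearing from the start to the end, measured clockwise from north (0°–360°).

279.8°

Δψ = ln[tan(π/4+φ₂/2)/tan(π/4+φ₁/2)] = +0.3864
Δλ = -2.2340 rad (taken the short way round)
course = atan2(Δλ, Δψ) = 279.81°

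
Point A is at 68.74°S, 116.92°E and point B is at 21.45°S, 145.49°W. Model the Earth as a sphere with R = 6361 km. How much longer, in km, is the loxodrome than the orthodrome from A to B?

Great circle: cos σ = sin φ₁ sin φ₂ + cos φ₁ cos φ₂ cos Δλ,  σ = 1.2701 rad → d_gc = 8078.8 km
Rhumb line: Δψ = +1.2895, q = Δφ/Δψ = 0.6400, d_rh = R√(Δφ²+q²Δλ²) = 8697.8 km
Excess = 8697.8 − 8078.8 = 619.0 ≈ 619 km

619 km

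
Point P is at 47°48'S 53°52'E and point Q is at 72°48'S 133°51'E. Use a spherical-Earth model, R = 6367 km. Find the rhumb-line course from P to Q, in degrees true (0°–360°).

123.9°

Meridional parts: M(φ₁)=-0.9523, M(φ₂)=-1.8889 → ΔM = -0.9367;  Δλ = +1.3960 rad
tan C = Δλ / ΔM = -1.4904 → C = 123.86°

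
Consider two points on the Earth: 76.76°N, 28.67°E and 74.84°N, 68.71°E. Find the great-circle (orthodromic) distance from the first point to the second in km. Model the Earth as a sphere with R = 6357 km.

cos σ = sin φ₁ sin φ₂ + cos φ₁ cos φ₂ cos Δλ
      = sin(76.76°)sin(74.84°) + cos(76.76°)cos(74.84°)cos(40.04°) = 0.9854
σ = 9.803° → d = Rσ = 6357·0.17109 = 1088 km

1088 km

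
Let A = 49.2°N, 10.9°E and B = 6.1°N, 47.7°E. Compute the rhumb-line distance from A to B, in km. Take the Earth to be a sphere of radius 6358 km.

5915 km

Rhumb course C = atan2(Δλ, Δψ) with Δψ = ln[tan(π/4+φ₂/2)/tan(π/4+φ₁/2)] = -0.8825, Δλ = +0.6423 → C = 143.95°
d = R·|Δφ| / |cos C| = 6358·0.75224 / 0.80853 = 5915 km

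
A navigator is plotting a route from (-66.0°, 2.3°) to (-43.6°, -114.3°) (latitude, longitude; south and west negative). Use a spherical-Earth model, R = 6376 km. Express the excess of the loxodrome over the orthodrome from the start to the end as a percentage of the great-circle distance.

Great circle: σ = 1.0494 rad → d_gc = Rσ = 6690.8 km
Rhumb: Δφ = +0.3910, Δλ = -2.0351, Δψ = +0.7013, q = Δφ/Δψ = 0.5575 → d_rh = R√(Δφ²+q²Δλ²) = 7650.7 km
Excess = (7650.7 − 6690.8) / 6690.8 = 959.9 / 6690.8 = 14.347% ≈ 14.3%

14.3%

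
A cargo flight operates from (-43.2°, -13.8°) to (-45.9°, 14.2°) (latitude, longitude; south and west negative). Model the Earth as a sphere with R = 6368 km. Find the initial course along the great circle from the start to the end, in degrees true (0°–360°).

θ = atan2( sin Δλ·cos φ₂ ,  cos φ₁ sin φ₂ − sin φ₁ cos φ₂ cos Δλ )
  = atan2(+0.3267, -0.1029) = 107.48°

107.5°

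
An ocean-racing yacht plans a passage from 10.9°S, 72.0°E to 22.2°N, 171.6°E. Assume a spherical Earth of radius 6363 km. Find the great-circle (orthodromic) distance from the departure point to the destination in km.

cos σ = sin φ₁ sin φ₂ + cos φ₁ cos φ₂ cos Δλ
      = sin(-10.90°)sin(22.20°) + cos(-10.90°)cos(22.20°)cos(99.60°) = -0.2231
σ = 102.889° → d = Rσ = 6363·1.79576 = 11426 km

11426 km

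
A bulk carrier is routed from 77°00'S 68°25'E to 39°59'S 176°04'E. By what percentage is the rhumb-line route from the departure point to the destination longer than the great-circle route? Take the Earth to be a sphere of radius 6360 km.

Great circle: σ = 0.9596 rad → d_gc = Rσ = 6103.2 km
Rhumb: Δφ = +0.6461, Δλ = +1.8788, Δψ = +1.4096, q = Δφ/Δψ = 0.4583 → d_rh = R√(Δφ²+q²Δλ²) = 6846.8 km
Excess = (6846.8 − 6103.2) / 6103.2 = 743.6 / 6103.2 = 12.18% ≈ 12.2%

12.2%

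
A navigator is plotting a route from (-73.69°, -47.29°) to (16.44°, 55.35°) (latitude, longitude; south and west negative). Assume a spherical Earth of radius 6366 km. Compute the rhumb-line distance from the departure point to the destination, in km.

Rhumb course C = atan2(Δλ, Δψ) with Δψ = ln[tan(π/4+φ₂/2)/tan(π/4+φ₁/2)] = +2.2338, Δλ = +1.7914 → C = 38.73°
d = R·|Δφ| / |cos C| = 6366·1.57307 / 0.78012 = 12837 km

12837 km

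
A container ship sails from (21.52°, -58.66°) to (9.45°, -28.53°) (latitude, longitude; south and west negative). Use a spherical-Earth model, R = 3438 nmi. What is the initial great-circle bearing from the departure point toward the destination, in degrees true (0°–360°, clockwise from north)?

107.9°

θ = atan2( sin Δλ·cos φ₂ ,  cos φ₁ sin φ₂ − sin φ₁ cos φ₂ cos Δλ )
  = atan2(+0.4952, -0.1602) = 107.93°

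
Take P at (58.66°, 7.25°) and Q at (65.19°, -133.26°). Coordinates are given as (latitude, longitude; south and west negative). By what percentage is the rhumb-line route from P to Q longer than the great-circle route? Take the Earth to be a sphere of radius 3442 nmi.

Great circle: σ = 0.9187 rad → d_gc = Rσ = 3162.2 nmi
Rhumb: Δφ = +0.1140, Δλ = -2.4524, Δψ = +0.2432, q = Δφ/Δψ = 0.4686 → d_rh = R√(Δφ²+q²Δλ²) = 3974.7 nmi
Excess = (3974.7 − 3162.2) / 3162.2 = 812.5 / 3162.2 = 25.69% ≈ 25.7%

25.7%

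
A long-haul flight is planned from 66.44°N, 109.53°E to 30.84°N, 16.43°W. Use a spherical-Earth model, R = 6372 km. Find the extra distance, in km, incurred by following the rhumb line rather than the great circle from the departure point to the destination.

1274 km

Great circle: cos σ = sin φ₁ sin φ₂ + cos φ₁ cos φ₂ cos Δλ,  σ = 1.2991 rad → d_gc = 8277.8 km
Rhumb line: Δψ = -1.0013, q = Δφ/Δψ = 0.6205, d_rh = R√(Δφ²+q²Δλ²) = 9551.9 km
Excess = 9551.9 − 8277.8 = 1274.1 ≈ 1274 km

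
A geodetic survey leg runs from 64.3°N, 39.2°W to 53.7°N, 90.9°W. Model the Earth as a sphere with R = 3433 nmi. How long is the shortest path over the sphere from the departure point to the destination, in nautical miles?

cos σ = sin φ₁ sin φ₂ + cos φ₁ cos φ₂ cos Δλ
      = sin(64.30°)sin(53.70°) + cos(64.30°)cos(53.70°)cos(-51.70°) = 0.8853
σ = 27.709° → d = Rσ = 3433·0.48361 = 1660 nmi

1660 nmi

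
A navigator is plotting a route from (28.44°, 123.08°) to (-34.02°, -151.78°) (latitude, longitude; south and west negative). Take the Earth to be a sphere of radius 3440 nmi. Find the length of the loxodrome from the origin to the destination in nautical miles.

6127 nmi

Δψ = ln[tan(π/4+φ₂/2)/tan(π/4+φ₁/2)] = -1.1502;  Δφ = -1.0901 rad,  Δλ = +1.4860 rad
q = Δφ/Δψ = 0.9478
d = R·√(Δφ² + q²Δλ²) = 3440·1.78099 = 6127 nmi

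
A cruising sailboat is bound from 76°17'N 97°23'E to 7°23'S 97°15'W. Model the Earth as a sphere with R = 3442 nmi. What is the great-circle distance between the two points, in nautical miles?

cos σ = sin φ₁ sin φ₂ + cos φ₁ cos φ₂ cos Δλ
      = sin(76.28°)sin(-7.38°) + cos(76.28°)cos(-7.38°)cos(165.37°) = -0.3524
σ = 110.632° → d = Rσ = 3442·1.93090 = 6646 nmi

6646 nmi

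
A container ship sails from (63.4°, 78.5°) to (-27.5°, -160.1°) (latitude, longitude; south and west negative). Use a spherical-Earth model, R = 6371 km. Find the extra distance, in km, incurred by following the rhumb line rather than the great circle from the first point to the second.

694 km

Great circle: cos σ = sin φ₁ sin φ₂ + cos φ₁ cos φ₂ cos Δλ,  σ = 2.2393 rad → d_gc = 14266.5 km
Rhumb line: Δψ = -1.9418, q = Δφ/Δψ = 0.8170, d_rh = R√(Δφ²+q²Δλ²) = 14960.1 km
Excess = 14960.1 − 14266.5 = 693.6 ≈ 694 km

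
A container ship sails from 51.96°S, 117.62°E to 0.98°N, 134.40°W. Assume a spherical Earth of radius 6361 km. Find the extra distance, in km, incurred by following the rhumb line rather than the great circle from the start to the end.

Great circle: cos σ = sin φ₁ sin φ₂ + cos φ₁ cos φ₂ cos Δλ,  σ = 1.7759 rad → d_gc = 11296.4 km
Rhumb line: Δψ = +1.0821, q = Δφ/Δψ = 0.8538, d_rh = R√(Δφ²+q²Δλ²) = 11803.3 km
Excess = 11803.3 − 11296.4 = 506.9 ≈ 507 km

507 km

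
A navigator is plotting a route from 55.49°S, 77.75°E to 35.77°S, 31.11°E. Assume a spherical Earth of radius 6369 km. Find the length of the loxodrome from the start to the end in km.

Δψ = ln[tan(π/4+φ₂/2)/tan(π/4+φ₁/2)] = +0.4999;  Δφ = +0.3442 rad,  Δλ = -0.8140 rad
q = Δφ/Δψ = 0.6885
d = R·√(Δφ² + q²Δλ²) = 6369·0.65768 = 4189 km

4189 km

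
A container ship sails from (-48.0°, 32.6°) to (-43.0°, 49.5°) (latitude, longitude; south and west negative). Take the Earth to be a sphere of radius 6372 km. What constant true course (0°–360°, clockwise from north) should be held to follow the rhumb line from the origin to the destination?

67.1°

Meridional parts: M(φ₁)=-0.9575, M(φ₂)=-0.8328 → ΔM = +0.1246;  Δλ = +0.2950 rad
tan C = Δλ / ΔM = +2.3668 → C = 67.10°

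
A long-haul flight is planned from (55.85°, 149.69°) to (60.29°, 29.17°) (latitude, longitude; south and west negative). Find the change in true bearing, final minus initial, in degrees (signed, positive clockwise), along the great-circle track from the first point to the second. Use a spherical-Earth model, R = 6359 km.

At departure: θ₁ = atan2(sin Δλ cos φ₂, cos φ₁ sin φ₂ − sin φ₁ cos φ₂ cos Δλ) = 328.47°
At arrival: θ₂ = atan2(sin Δλ cos φ₁, −cos φ₂ sin φ₁ + sin φ₂ cos φ₁ cos Δλ) = 216.32°
Δθ = θ₂ − θ₁ = -112.1°

-112.1°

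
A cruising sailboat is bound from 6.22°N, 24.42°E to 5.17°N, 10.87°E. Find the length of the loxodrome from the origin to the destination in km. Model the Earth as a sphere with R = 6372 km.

Rhumb course C = atan2(Δλ, Δψ) with Δψ = ln[tan(π/4+φ₂/2)/tan(π/4+φ₁/2)] = -0.0184, Δλ = -0.2365 → C = 265.55°
d = R·|Δφ| / |cos C| = 6372·0.01833 / 0.07764 = 1504 km

1504 km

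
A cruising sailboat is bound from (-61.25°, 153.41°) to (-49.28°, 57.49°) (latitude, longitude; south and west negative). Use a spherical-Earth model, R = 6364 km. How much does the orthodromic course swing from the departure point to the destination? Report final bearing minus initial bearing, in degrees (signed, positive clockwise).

+85.0°

At departure: θ₁ = atan2(sin Δλ cos φ₂, cos φ₁ sin φ₂ − sin φ₁ cos φ₂ cos Δλ) = 236.87°
At arrival: θ₂ = atan2(sin Δλ cos φ₁, −cos φ₂ sin φ₁ + sin φ₂ cos φ₁ cos Δλ) = 321.87°
Δθ = θ₂ − θ₁ = +85.0°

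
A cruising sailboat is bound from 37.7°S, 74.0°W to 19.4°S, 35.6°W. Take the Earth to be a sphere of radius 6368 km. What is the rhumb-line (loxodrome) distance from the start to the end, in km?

Δψ = ln[tan(π/4+φ₂/2)/tan(π/4+φ₁/2)] = +0.3661;  Δφ = +0.3194 rad,  Δλ = +0.6702 rad
q = Δφ/Δψ = 0.8724
d = R·√(Δφ² + q²Δλ²) = 6368·0.66625 = 4243 km

4243 km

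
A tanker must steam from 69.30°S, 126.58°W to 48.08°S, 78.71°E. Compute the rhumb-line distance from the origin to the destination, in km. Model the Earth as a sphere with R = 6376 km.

8926 km

Δψ = ln[tan(π/4+φ₂/2)/tan(π/4+φ₁/2)] = +0.7407;  Δφ = +0.3704 rad,  Δλ = -2.7002 rad
q = Δφ/Δψ = 0.5000
d = R·√(Δφ² + q²Δλ²) = 6376·1.39996 = 8926 km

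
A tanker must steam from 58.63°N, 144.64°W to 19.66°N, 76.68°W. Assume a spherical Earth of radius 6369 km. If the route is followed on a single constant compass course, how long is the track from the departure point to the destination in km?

7068 km

Rhumb course C = atan2(Δλ, Δψ) with Δψ = ln[tan(π/4+φ₂/2)/tan(π/4+φ₁/2)] = -0.9200, Δλ = +1.1861 → C = 127.80°
d = R·|Δφ| / |cos C| = 6369·0.68015 / 0.61290 = 7068 km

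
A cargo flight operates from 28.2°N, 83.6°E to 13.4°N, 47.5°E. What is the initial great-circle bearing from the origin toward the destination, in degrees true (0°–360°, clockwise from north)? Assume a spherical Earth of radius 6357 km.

253.7°

N = sin Δλ·cos φ₂ = -0.5732;  D = cos φ₁ sin φ₂ − sin φ₁ cos φ₂ cos Δλ = -0.1672
initial course = atan2(N, D) = 253.74°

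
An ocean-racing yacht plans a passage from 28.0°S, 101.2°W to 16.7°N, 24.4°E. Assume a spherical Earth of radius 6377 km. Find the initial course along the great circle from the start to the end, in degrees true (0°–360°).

90.6°

N = sin Δλ·cos φ₂ = +0.7788;  D = cos φ₁ sin φ₂ − sin φ₁ cos φ₂ cos Δλ = -0.0080
initial course = atan2(N, D) = 90.59°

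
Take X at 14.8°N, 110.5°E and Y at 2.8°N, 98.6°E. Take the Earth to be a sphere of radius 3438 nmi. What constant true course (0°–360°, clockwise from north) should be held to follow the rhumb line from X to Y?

224.4°

Meridional parts: M(φ₁)=+0.2612, M(φ₂)=+0.0489 → ΔM = -0.2123;  Δλ = -0.2077 rad
tan C = Δλ / ΔM = +0.9781 → C = 224.37°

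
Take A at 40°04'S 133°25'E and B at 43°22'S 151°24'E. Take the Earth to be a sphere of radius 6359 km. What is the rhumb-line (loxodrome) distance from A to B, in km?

1534 km

Δψ = ln[tan(π/4+φ₂/2)/tan(π/4+φ₁/2)] = -0.0772;  Δφ = -0.0576 rad,  Δλ = +0.3139 rad
q = Δφ/Δψ = 0.7462
d = R·√(Δφ² + q²Δλ²) = 6359·0.24118 = 1534 km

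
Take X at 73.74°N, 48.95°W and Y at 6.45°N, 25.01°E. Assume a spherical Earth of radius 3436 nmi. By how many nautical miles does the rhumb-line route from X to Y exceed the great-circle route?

177 nmi

Great circle: cos σ = sin φ₁ sin φ₂ + cos φ₁ cos φ₂ cos Δλ,  σ = 1.3850 rad → d_gc = 4758.9 nmi
Rhumb line: Δψ = -1.8331, q = Δφ/Δψ = 0.6407, d_rh = R√(Δφ²+q²Δλ²) = 4935.5 nmi
Excess = 4935.5 − 4758.9 = 176.6 ≈ 177 nmi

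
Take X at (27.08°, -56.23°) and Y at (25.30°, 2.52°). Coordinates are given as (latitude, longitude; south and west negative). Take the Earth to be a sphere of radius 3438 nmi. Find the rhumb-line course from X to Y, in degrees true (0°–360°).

91.9°

Meridional parts: M(φ₁)=+0.4913, M(φ₂)=+0.4567 → ΔM = -0.0346;  Δλ = +1.0254 rad
tan C = Δλ / ΔM = -29.6153 → C = 91.93°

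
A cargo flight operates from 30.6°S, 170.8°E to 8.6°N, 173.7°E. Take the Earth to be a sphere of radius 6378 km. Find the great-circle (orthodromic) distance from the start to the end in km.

4375 km

cos σ = sin φ₁ sin φ₂ + cos φ₁ cos φ₂ cos Δλ
      = sin(-30.60°)sin(8.60°) + cos(-30.60°)cos(8.60°)cos(2.90°) = 0.7739
σ = 39.299° → d = Rσ = 6378·0.68589 = 4375 km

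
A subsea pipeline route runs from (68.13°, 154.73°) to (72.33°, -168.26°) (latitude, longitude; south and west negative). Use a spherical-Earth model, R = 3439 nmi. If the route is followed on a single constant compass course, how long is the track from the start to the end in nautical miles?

790 nmi

Rhumb course C = atan2(Δλ, Δψ) with Δψ = ln[tan(π/4+φ₂/2)/tan(π/4+φ₁/2)] = +0.2175, Δλ = +0.6459 → C = 71.39°
d = R·|Δφ| / |cos C| = 3439·0.07330 / 0.31914 = 790 nmi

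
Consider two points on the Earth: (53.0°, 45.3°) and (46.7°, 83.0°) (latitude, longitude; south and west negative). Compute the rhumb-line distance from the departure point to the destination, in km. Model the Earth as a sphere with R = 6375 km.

Δψ = ln[tan(π/4+φ₂/2)/tan(π/4+φ₁/2)] = -0.1709;  Δφ = -0.1100 rad,  Δλ = +0.6580 rad
q = Δφ/Δψ = 0.6436
d = R·√(Δφ² + q²Δλ²) = 6375·0.43749 = 2789 km

2789 km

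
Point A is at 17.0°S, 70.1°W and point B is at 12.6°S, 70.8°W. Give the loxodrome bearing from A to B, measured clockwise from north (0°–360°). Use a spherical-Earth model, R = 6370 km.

Meridional parts: M(φ₁)=-0.3012, M(φ₂)=-0.2217 → ΔM = +0.0795;  Δλ = -0.0122 rad
tan C = Δλ / ΔM = -0.1538 → C = 351.26°

351.3°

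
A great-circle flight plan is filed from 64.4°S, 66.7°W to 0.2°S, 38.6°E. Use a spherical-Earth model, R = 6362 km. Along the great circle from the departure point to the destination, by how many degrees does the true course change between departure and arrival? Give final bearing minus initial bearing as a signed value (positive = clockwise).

-79.1°

At departure: θ₁ = atan2(sin Δλ cos φ₂, cos φ₁ sin φ₂ − sin φ₁ cos φ₂ cos Δλ) = 103.94°
At arrival: θ₂ = atan2(sin Δλ cos φ₁, −cos φ₂ sin φ₁ + sin φ₂ cos φ₁ cos Δλ) = 24.79°
Δθ = θ₂ − θ₁ = -79.1°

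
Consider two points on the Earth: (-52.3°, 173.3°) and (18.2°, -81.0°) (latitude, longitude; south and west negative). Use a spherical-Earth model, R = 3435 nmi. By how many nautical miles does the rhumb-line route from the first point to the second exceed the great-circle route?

173 nmi

Great circle: cos σ = sin φ₁ sin φ₂ + cos φ₁ cos φ₂ cos Δλ,  σ = 1.9870 rad → d_gc = 6825.5 nmi
Rhumb line: Δψ = +1.3978, q = Δφ/Δψ = 0.8803, d_rh = R√(Δφ²+q²Δλ²) = 6998.6 nmi
Excess = 6998.6 − 6825.5 = 173.1 ≈ 173 nmi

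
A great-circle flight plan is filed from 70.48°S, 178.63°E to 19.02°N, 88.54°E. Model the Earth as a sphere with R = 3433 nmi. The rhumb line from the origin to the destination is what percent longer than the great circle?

3.6%

Great circle: σ = 1.8835 rad → d_gc = Rσ = 6466.2 nmi
Rhumb: Δφ = +1.5621, Δλ = -1.5724, Δψ = +2.0984, q = Δφ/Δψ = 0.7444 → d_rh = R√(Δφ²+q²Δλ²) = 6701.0 nmi
Excess = (6701.0 − 6466.2) / 6466.2 = 234.8 / 6466.2 = 3.63% ≈ 3.6%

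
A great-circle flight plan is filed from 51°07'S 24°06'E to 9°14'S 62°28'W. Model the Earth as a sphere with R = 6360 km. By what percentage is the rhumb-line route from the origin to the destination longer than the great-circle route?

3.2%

Great circle: σ = 1.4081 rad → d_gc = Rσ = 8955.3 km
Rhumb: Δφ = +0.7310, Δλ = -1.5109, Δψ = +0.8795, q = Δφ/Δψ = 0.8311 → d_rh = R√(Δφ²+q²Δλ²) = 9241.3 km
Excess = (9241.3 − 8955.3) / 8955.3 = 286.0 / 8955.3 = 3.19% ≈ 3.2%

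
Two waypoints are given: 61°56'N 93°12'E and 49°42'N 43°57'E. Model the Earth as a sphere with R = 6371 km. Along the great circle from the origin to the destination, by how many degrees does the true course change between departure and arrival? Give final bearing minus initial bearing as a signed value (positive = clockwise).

Initial bearing θ₁ = atan2(sin Δλ cos φ₂, cos φ₁ sin φ₂ − sin φ₁ cos φ₂ cos Δλ) = 268.40°
Final bearing θ₂ = (initial bearing from the destination back to the start) + 180° = 226.65°
Δθ = θ₂ − θ₁ = -41.7°

-41.7°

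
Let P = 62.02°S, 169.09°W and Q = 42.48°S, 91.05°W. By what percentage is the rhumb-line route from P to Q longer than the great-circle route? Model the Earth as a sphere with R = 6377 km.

Great circle: σ = 0.8391 rad → d_gc = Rσ = 5351.2 km
Rhumb: Δφ = +0.3410, Δλ = +1.3621, Δψ = +0.5692, q = Δφ/Δψ = 0.5991 → d_rh = R√(Δφ²+q²Δλ²) = 5639.9 km
Excess = (5639.9 − 5351.2) / 5351.2 = 288.7 / 5351.2 = 5.40% ≈ 5.4%

5.4%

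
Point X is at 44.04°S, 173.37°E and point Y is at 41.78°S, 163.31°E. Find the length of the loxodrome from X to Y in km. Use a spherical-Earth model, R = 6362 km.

856 km

Δψ = ln[tan(π/4+φ₂/2)/tan(π/4+φ₁/2)] = +0.0539;  Δφ = +0.0394 rad,  Δλ = -0.1756 rad
q = Δφ/Δψ = 0.7323
d = R·√(Δφ² + q²Δλ²) = 6362·0.13449 = 856 km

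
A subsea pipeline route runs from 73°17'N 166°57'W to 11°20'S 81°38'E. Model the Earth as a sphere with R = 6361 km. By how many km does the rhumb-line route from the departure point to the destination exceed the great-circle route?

Great circle: cos σ = sin φ₁ sin φ₂ + cos φ₁ cos φ₂ cos Δλ,  σ = 1.8663 rad → d_gc = 11871.4 km
Rhumb line: Δψ = -2.1169, q = Δφ/Δψ = 0.6976, d_rh = R√(Δφ²+q²Δλ²) = 12756.0 km
Excess = 12756.0 − 11871.4 = 884.6 ≈ 885 km

885 km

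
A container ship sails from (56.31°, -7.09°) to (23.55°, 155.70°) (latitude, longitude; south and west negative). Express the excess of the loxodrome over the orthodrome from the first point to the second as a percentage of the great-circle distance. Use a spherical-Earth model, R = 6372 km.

Great circle: σ = 1.7247 rad → d_gc = Rσ = 10989.7 km
Rhumb: Δφ = -0.5718, Δλ = +2.8412, Δψ = -0.7717, q = Δφ/Δψ = 0.7410 → d_rh = R√(Δφ²+q²Δλ²) = 13900.6 km
Excess = (13900.6 − 10989.7) / 10989.7 = 2910.9 / 10989.7 = 26.49% ≈ 26.5%

26.5%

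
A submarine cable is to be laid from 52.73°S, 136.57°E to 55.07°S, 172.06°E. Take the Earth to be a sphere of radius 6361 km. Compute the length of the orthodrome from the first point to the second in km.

2311 km

cos σ = sin φ₁ sin φ₂ + cos φ₁ cos φ₂ cos Δλ
      = sin(-52.73°)sin(-55.07°) + cos(-52.73°)cos(-55.07°)cos(35.49°) = 0.9347
σ = 20.812° → d = Rσ = 6361·0.36325 = 2311 km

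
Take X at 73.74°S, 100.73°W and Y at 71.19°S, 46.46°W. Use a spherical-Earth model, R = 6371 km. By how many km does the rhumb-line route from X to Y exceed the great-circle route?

Great circle: cos σ = sin φ₁ sin φ₂ + cos φ₁ cos φ₂ cos Δλ,  σ = 0.2786 rad → d_gc = 1774.8 km
Rhumb line: Δψ = +0.1480, q = Δφ/Δψ = 0.3008, d_rh = R√(Δφ²+q²Δλ²) = 1837.0 km
Excess = 1837.0 − 1774.8 = 62.2 ≈ 62 km

62 km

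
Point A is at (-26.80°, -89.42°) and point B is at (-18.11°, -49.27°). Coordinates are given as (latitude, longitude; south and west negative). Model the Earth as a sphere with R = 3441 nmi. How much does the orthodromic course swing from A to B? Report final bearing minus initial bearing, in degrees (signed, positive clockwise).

-15.9°

Initial bearing θ₁ = atan2(sin Δλ cos φ₂, cos φ₁ sin φ₂ − sin φ₁ cos φ₂ cos Δλ) = 85.33°
Final bearing θ₂ = (initial bearing from the destination back to the start) + 180° = 69.39°
Δθ = θ₂ − θ₁ = -15.9°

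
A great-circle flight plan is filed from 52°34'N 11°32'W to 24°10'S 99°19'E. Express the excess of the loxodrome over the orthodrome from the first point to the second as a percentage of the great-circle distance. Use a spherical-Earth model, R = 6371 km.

2.3%

Great circle: σ = 2.1205 rad → d_gc = Rσ = 13509.9 km
Rhumb: Δφ = -1.3392, Δλ = +1.9347, Δψ = -1.5172, q = Δφ/Δψ = 0.8827 → d_rh = R√(Δφ²+q²Δλ²) = 13826.8 km
Excess = (13826.8 − 13509.9) / 13509.9 = 316.9 / 13509.9 = 2.346% ≈ 2.3%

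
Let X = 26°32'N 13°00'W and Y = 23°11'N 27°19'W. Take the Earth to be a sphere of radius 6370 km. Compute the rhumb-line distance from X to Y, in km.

Δψ = ln[tan(π/4+φ₂/2)/tan(π/4+φ₁/2)] = -0.0645;  Δφ = -0.0585 rad,  Δλ = -0.2499 rad
q = Δφ/Δψ = 0.9072
d = R·√(Δφ² + q²Δλ²) = 6370·0.23410 = 1491 km

1491 km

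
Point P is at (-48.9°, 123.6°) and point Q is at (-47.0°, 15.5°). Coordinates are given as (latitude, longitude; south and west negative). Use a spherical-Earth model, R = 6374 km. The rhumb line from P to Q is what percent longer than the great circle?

10.3%

Great circle: σ = 1.1463 rad → d_gc = Rσ = 7306.7 km
Rhumb: Δφ = +0.0332, Δλ = -1.8867, Δψ = +0.0495, q = Δφ/Δψ = 0.6697 → d_rh = R√(Δφ²+q²Δλ²) = 8056.1 km
Excess = (8056.1 − 7306.7) / 7306.7 = 749.4 / 7306.7 = 10.26% ≈ 10.3%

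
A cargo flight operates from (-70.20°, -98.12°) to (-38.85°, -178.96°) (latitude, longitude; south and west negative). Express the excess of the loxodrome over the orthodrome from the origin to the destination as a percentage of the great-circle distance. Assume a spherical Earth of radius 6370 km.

Great circle: σ = 0.8864 rad → d_gc = Rσ = 5646.5 km
Rhumb: Δφ = +0.5472, Δλ = -1.4109, Δψ = +1.0087, q = Δφ/Δψ = 0.5424 → d_rh = R√(Δφ²+q²Δλ²) = 5992.8 km
Excess = (5992.8 − 5646.5) / 5646.5 = 346.3 / 5646.5 = 6.13% ≈ 6.1%

6.1%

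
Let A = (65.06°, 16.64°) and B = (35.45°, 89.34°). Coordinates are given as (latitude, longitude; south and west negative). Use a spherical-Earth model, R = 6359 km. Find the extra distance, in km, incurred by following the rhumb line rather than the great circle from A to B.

251 km

Great circle: cos σ = sin φ₁ sin φ₂ + cos φ₁ cos φ₂ cos Δλ,  σ = 0.8917 rad → d_gc = 5670.6 km
Rhumb line: Δψ = -0.8465, q = Δφ/Δψ = 0.6105, d_rh = R√(Δφ²+q²Δλ²) = 5921.6 km
Excess = 5921.6 − 5670.6 = 251.0 ≈ 251 km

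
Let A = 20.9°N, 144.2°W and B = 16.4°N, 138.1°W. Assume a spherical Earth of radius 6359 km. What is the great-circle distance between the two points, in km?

cos σ = sin φ₁ sin φ₂ + cos φ₁ cos φ₂ cos Δλ
      = sin(20.90°)sin(16.40°) + cos(20.90°)cos(16.40°)cos(6.10°) = 0.9918
σ = 7.323° → d = Rσ = 6359·0.12781 = 813 km

813 km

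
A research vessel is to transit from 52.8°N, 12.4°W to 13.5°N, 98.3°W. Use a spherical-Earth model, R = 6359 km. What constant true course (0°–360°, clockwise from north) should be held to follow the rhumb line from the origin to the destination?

Δψ = ln[tan(π/4+φ₂/2)/tan(π/4+φ₁/2)] = -0.8512
Δλ = -1.4992 rad (taken the short way round)
course = atan2(Δλ, Δψ) = 240.41°

240.4°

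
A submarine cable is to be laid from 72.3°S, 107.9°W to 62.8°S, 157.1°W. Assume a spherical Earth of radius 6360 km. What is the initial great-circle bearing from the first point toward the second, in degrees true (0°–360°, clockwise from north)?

272.3°

N = sin Δλ·cos φ₂ = -0.3460;  D = cos φ₁ sin φ₂ − sin φ₁ cos φ₂ cos Δλ = +0.0141
initial course = atan2(N, D) = 272.34°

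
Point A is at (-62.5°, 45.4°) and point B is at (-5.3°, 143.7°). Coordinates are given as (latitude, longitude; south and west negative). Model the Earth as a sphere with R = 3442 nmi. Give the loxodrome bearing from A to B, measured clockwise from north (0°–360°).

Meridional parts: M(φ₁)=-1.4077, M(φ₂)=-0.0926 → ΔM = +1.3151;  Δλ = +1.7157 rad
tan C = Δλ / ΔM = +1.3046 → C = 52.53°

52.5°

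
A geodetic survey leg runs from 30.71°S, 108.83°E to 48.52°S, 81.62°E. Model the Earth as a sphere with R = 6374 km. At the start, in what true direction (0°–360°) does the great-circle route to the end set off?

N = sin Δλ·cos φ₂ = -0.3029;  D = cos φ₁ sin φ₂ − sin φ₁ cos φ₂ cos Δλ = -0.3433
initial course = atan2(N, D) = 221.42°

221.4°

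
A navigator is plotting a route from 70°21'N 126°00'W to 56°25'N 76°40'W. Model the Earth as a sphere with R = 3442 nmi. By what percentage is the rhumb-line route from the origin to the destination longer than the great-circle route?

2.5%

Great circle: σ = 0.4376 rad → d_gc = Rσ = 1506.1 nmi
Rhumb: Δφ = -0.2432, Δλ = +0.8610, Δψ = -0.5553, q = Δφ/Δψ = 0.4379 → d_rh = R√(Δφ²+q²Δλ²) = 1544.4 nmi
Excess = (1544.4 − 1506.1) / 1506.1 = 38.3 / 1506.1 = 2.54% ≈ 2.5%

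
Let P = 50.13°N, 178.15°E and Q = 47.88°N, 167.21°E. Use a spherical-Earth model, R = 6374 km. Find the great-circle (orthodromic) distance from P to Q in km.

cos σ = sin φ₁ sin φ₂ + cos φ₁ cos φ₂ cos Δλ
      = sin(50.13°)sin(47.88°) + cos(50.13°)cos(47.88°)cos(-10.94°) = 0.9914
σ = 7.513° → d = Rσ = 6374·0.13112 = 836 km

836 km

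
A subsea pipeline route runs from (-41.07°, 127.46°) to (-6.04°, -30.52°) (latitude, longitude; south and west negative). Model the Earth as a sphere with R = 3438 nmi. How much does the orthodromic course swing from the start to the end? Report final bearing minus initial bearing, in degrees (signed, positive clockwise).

At departure: θ₁ = atan2(sin Δλ cos φ₂, cos φ₁ sin φ₂ − sin φ₁ cos φ₂ cos Δλ) = 208.56°
At arrival: θ₂ = atan2(sin Δλ cos φ₁, −cos φ₂ sin φ₁ + sin φ₂ cos φ₁ cos Δλ) = 338.75°
Δθ = θ₂ − θ₁ = +130.2°

+130.2°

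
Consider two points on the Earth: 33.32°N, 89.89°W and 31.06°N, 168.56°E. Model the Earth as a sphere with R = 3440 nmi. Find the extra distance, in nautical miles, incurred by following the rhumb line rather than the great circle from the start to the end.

241 nmi

Great circle: cos σ = sin φ₁ sin φ₂ + cos φ₁ cos φ₂ cos Δλ,  σ = 1.4302 rad → d_gc = 4920.0 nmi
Rhumb line: Δψ = -0.0466, q = Δφ/Δψ = 0.8462, d_rh = R√(Δφ²+q²Δλ²) = 5161.0 nmi
Excess = 5161.0 − 4920.0 = 241.0 ≈ 241 nmi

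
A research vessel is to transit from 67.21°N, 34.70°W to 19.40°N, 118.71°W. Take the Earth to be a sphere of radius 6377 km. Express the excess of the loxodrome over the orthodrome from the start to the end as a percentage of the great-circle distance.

Great circle: σ = 1.2192 rad → d_gc = Rσ = 7775.1 km
Rhumb: Δφ = -0.8344, Δλ = -1.4663, Δψ = -1.2565, q = Δφ/Δψ = 0.6641 → d_rh = R√(Δφ²+q²Δλ²) = 8177.7 km
Excess = (8177.7 − 7775.1) / 7775.1 = 402.6 / 7775.1 = 5.18% ≈ 5.2%

5.2%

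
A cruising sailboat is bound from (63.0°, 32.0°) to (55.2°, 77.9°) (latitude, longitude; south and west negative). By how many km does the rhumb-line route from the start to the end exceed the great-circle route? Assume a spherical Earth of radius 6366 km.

55 km

Great circle: cos σ = sin φ₁ sin φ₂ + cos φ₁ cos φ₂ cos Δλ,  σ = 0.4228 rad → d_gc = 2691.3 km
Rhumb line: Δψ = -0.2665, q = Δφ/Δψ = 0.5109, d_rh = R√(Δφ²+q²Δλ²) = 2745.9 km
Excess = 2745.9 − 2691.3 = 54.6 ≈ 55 km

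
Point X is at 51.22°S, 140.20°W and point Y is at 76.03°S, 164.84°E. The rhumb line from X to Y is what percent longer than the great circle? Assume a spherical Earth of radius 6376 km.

3.1%

Great circle: σ = 0.5674 rad → d_gc = Rσ = 3617.6 km
Rhumb: Δφ = -0.4330, Δλ = -0.9592, Δψ = -1.0553, q = Δφ/Δψ = 0.4103 → d_rh = R√(Δφ²+q²Δλ²) = 3731.1 km
Excess = (3731.1 − 3617.6) / 3617.6 = 113.5 / 3617.6 = 3.14% ≈ 3.1%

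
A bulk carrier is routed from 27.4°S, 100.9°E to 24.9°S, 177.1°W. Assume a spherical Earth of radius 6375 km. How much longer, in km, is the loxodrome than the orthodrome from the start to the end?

161 km

Great circle: cos σ = sin φ₁ sin φ₂ + cos φ₁ cos φ₂ cos Δλ,  σ = 1.2600 rad → d_gc = 8032.4 km
Rhumb line: Δψ = +0.0486, q = Δφ/Δψ = 0.8975, d_rh = R√(Δφ²+q²Δλ²) = 8193.6 km
Excess = 8193.6 − 8032.4 = 161.2 ≈ 161 km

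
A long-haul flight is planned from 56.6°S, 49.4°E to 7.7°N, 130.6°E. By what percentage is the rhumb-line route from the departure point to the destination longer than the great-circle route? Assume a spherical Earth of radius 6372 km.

Great circle: σ = 1.5992 rad → d_gc = Rσ = 10190.1 km
Rhumb: Δφ = +1.1222, Δλ = +1.4172, Δψ = +1.3387, q = Δφ/Δψ = 0.8383 → d_rh = R√(Δφ²+q²Δλ²) = 10413.6 km
Excess = (10413.6 − 10190.1) / 10190.1 = 223.5 / 10190.1 = 2.19% ≈ 2.2%

2.2%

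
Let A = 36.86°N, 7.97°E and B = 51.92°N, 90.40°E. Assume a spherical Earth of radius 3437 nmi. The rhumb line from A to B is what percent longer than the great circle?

Great circle: σ = 1.0037 rad → d_gc = Rσ = 3449.7 nmi
Rhumb: Δφ = +0.2628, Δλ = +1.4387, Δψ = +0.3710, q = Δφ/Δψ = 0.7085 → d_rh = R√(Δφ²+q²Δλ²) = 3618.2 nmi
Excess = (3618.2 − 3449.7) / 3449.7 = 168.5 / 3449.7 = 4.88% ≈ 4.9%

4.9%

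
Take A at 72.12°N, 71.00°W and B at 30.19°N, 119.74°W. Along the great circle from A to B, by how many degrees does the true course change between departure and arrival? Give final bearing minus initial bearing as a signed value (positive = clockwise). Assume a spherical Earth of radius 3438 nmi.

At departure: θ₁ = atan2(sin Δλ cos φ₂, cos φ₁ sin φ₂ − sin φ₁ cos φ₂ cos Δλ) = 239.15°
At arrival: θ₂ = atan2(sin Δλ cos φ₁, −cos φ₂ sin φ₁ + sin φ₂ cos φ₁ cos Δλ) = 197.75°
Δθ = θ₂ − θ₁ = -41.4°

-41.4°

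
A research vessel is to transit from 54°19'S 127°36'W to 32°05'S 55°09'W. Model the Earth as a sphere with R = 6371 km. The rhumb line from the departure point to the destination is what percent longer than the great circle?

Great circle: σ = 0.9515 rad → d_gc = Rσ = 6062.1 km
Rhumb: Δφ = +0.3880, Δλ = +1.2645, Δψ = +0.5419, q = Δφ/Δψ = 0.7161 → d_rh = R√(Δφ²+q²Δλ²) = 6276.6 km
Excess = (6276.6 − 6062.1) / 6062.1 = 214.5 / 6062.1 = 3.54% ≈ 3.5%

3.5%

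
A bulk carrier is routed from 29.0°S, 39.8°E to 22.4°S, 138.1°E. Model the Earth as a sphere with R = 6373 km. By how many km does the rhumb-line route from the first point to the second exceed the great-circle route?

Great circle: cos σ = sin φ₁ sin φ₂ + cos φ₁ cos φ₂ cos Δλ,  σ = 1.5027 rad → d_gc = 9576.9 km
Rhumb line: Δψ = +0.1279, q = Δφ/Δψ = 0.9003, d_rh = R√(Δφ²+q²Δλ²) = 9871.6 km
Excess = 9871.6 − 9576.9 = 294.7 ≈ 295 km

295 km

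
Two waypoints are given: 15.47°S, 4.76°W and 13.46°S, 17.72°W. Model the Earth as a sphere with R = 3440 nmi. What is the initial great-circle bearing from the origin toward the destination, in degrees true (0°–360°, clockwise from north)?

277.4°

θ = atan2( sin Δλ·cos φ₂ ,  cos φ₁ sin φ₂ − sin φ₁ cos φ₂ cos Δλ )
  = atan2(-0.2181, +0.0285) = 277.44°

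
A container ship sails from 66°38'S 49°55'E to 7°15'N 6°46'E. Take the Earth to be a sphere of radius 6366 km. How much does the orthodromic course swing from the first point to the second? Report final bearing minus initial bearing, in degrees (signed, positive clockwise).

+27.5°

At departure: θ₁ = atan2(sin Δλ cos φ₂, cos φ₁ sin φ₂ − sin φ₁ cos φ₂ cos Δλ) = 316.48°
At arrival: θ₂ = atan2(sin Δλ cos φ₁, −cos φ₂ sin φ₁ + sin φ₂ cos φ₁ cos Δλ) = 344.02°
Δθ = θ₂ − θ₁ = +27.5°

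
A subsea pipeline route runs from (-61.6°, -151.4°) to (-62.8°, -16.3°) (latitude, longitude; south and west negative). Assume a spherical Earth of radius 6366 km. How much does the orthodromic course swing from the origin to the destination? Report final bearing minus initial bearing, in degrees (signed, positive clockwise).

-129.9°

Initial bearing θ₁ = atan2(sin Δλ cos φ₂, cos φ₁ sin φ₂ − sin φ₁ cos φ₂ cos Δλ) = 155.50°
Final bearing θ₂ = (initial bearing from the destination back to the start) + 180° = 25.57°
Δθ = θ₂ − θ₁ = -129.9°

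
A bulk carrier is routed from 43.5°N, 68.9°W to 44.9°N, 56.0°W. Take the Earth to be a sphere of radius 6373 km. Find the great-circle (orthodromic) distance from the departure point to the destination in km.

1039 km

cos σ = sin φ₁ sin φ₂ + cos φ₁ cos φ₂ cos Δλ
      = sin(43.50°)sin(44.90°) + cos(43.50°)cos(44.90°)cos(12.90°) = 0.9867
σ = 9.343° → d = Rσ = 6373·0.16307 = 1039 km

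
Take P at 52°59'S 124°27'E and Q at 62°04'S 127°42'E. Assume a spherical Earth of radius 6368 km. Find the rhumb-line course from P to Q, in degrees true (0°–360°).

169.2°

Δψ = ln[tan(π/4+φ₂/2)/tan(π/4+φ₁/2)] = -0.2971
Δλ = +0.0567 rad (taken the short way round)
course = atan2(Δλ, Δψ) = 169.19°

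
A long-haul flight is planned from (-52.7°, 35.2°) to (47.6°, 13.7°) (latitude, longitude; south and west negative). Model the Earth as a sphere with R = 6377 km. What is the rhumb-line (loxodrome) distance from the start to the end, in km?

Δψ = ln[tan(π/4+φ₂/2)/tan(π/4+φ₁/2)] = +2.0332;  Δφ = +1.7506 rad,  Δλ = -0.3752 rad
q = Δφ/Δψ = 0.8610
d = R·√(Δφ² + q²Δλ²) = 6377·1.78013 = 11352 km

11352 km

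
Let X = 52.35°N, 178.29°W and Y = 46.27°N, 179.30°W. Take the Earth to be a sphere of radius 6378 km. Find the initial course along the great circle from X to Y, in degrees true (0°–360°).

θ = atan2( sin Δλ·cos φ₂ ,  cos φ₁ sin φ₂ − sin φ₁ cos φ₂ cos Δλ )
  = atan2(-0.0122, -0.1058) = 186.57°

186.6°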